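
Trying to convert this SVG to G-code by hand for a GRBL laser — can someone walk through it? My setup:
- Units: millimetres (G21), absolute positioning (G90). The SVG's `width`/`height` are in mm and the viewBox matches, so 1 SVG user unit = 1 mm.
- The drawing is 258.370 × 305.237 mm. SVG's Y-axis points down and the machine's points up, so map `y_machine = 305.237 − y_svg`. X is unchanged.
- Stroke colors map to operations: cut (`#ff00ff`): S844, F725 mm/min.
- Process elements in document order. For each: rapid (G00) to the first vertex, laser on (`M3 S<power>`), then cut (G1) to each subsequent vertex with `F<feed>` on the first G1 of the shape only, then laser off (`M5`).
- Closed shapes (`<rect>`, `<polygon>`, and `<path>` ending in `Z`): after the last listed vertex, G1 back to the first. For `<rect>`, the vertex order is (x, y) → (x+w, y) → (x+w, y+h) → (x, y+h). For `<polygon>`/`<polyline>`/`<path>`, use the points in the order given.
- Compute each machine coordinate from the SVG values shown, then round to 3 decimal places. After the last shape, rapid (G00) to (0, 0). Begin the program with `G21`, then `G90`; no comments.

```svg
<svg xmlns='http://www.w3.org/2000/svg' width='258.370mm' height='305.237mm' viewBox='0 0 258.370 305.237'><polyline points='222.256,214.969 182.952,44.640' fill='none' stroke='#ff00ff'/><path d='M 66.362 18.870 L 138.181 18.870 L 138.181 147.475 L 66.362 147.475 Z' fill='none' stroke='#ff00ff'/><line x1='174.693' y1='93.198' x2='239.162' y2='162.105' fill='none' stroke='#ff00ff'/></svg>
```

G21
G90
G00 X222.256 Y90.268
M3 S844
G1 X182.952 Y260.597 F725
M5
G00 X66.362 Y286.367
M3 S844
G1 X138.181 Y286.367 F725
G1 X138.181 Y157.762
G1 X66.362 Y157.762
G1 X66.362 Y286.367
M5
G00 X174.693 Y212.039
M3 S844
G1 X239.162 Y143.132 F725
M5
G00 X0.000 Y0.000

1 u = 1 mm; y_m = 305.237 − y.

[1] `<polyline>` line segment, #ff00ff→cut S844 F725: (222.256,90.268) → (182.952,260.597)

[2] `<path>` rectangle, #ff00ff→cut S844 F725: (66.362,286.367) → (138.181,286.367) → (138.181,157.762) → (66.362,157.762) → (66.362,286.367) (closed)

[3] `<line>` line segment, #ff00ff→cut S844 F725: (174.693,212.039) → (239.162,143.132)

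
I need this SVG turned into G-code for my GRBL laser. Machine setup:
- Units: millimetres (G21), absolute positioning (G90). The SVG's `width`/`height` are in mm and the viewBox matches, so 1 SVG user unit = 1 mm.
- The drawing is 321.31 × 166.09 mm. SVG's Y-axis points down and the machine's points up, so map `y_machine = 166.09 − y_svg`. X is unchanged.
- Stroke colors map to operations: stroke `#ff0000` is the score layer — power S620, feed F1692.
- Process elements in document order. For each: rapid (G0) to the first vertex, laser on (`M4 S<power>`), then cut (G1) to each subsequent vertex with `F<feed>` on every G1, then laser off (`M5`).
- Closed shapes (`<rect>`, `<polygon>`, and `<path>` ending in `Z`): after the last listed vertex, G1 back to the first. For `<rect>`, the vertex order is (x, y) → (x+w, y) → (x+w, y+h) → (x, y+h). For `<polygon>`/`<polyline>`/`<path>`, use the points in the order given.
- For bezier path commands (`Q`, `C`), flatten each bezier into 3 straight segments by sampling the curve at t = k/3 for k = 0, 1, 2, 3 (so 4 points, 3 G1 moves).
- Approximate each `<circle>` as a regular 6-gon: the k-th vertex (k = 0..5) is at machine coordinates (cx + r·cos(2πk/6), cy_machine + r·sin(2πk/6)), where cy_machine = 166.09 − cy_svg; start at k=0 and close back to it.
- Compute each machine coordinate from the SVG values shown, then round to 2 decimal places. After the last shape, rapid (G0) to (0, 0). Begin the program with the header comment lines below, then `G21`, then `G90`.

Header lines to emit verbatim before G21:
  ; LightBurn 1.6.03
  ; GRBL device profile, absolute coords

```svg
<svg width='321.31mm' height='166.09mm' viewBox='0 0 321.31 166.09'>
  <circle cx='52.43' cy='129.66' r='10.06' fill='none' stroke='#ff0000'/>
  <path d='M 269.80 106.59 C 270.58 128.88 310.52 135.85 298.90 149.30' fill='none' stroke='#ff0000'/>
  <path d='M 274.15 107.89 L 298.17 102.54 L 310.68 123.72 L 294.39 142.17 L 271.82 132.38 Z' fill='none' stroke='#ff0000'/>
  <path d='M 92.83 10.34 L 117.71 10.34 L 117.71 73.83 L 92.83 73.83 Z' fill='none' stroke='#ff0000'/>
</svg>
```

; LightBurn 1.6.03
; GRBL device profile, absolute coords
G21
G90
G0 X62.49 Y36.43
M4 S620
G1 X57.46 Y45.14 F1692
G1 X47.40 Y45.14 F1692
G1 X42.37 Y36.43 F1692
G1 X47.40 Y27.72 F1692
G1 X57.46 Y27.72 F1692
G1 X62.49 Y36.43 F1692
M5
G0 X269.80 Y59.50
M4 S620
G1 X280.27 Y41.51 F1692
G1 X296.69 Y28.89 F1692
G1 X298.90 Y16.79 F1692
M5
G0 X274.15 Y58.20
M4 S620
G1 X298.17 Y63.55 F1692
G1 X310.68 Y42.37 F1692
G1 X294.39 Y23.92 F1692
G1 X271.82 Y33.71 F1692
G1 X274.15 Y58.20 F1692
M5
G0 X92.83 Y155.75
M4 S620
G1 X117.71 Y155.75 F1692
G1 X117.71 Y92.26 F1692
G1 X92.83 Y92.26 F1692
G1 X92.83 Y155.75 F1692
M5
G0 X0.00 Y0.00

Since the viewBox matches the mm dimensions, user units are millimetres directly. The only transform is the Y-flip y_m = 166.09 − y_svg.

Shape 1 is a circle drawn with `<circle>`. Its stroke #ff0000 means score at S620, F1692. After flipping Y the toolpath is (62.49,36.43) → (57.46,45.14) → (47.40,45.14) → (42.37,36.43) → (47.40,27.72) → (57.46,27.72) → (62.49,36.43), returning to the start.

Shape 2 is a cubic bezier drawn with `<path>`. Its stroke #ff0000 means score at S620, F1692. After flipping Y the toolpath is (269.80,59.50) → (280.27,41.51) → (296.69,28.89) → (298.90,16.79).

Shape 3 is a regular polygon drawn with `<path>`. Its stroke #ff0000 means score at S620, F1692. After flipping Y the toolpath is (274.15,58.20) → (298.17,63.55) → (310.68,42.37) → (294.39,23.92) → (271.82,33.71) → (274.15,58.20), returning to the start.

Shape 4 is a rectangle drawn with `<path>`. Its stroke #ff0000 means score at S620, F1692. After flipping Y the toolpath is (92.83,155.75) → (117.71,155.75) → (117.71,92.26) → (92.83,92.26) → (92.83,155.75), returning to the start.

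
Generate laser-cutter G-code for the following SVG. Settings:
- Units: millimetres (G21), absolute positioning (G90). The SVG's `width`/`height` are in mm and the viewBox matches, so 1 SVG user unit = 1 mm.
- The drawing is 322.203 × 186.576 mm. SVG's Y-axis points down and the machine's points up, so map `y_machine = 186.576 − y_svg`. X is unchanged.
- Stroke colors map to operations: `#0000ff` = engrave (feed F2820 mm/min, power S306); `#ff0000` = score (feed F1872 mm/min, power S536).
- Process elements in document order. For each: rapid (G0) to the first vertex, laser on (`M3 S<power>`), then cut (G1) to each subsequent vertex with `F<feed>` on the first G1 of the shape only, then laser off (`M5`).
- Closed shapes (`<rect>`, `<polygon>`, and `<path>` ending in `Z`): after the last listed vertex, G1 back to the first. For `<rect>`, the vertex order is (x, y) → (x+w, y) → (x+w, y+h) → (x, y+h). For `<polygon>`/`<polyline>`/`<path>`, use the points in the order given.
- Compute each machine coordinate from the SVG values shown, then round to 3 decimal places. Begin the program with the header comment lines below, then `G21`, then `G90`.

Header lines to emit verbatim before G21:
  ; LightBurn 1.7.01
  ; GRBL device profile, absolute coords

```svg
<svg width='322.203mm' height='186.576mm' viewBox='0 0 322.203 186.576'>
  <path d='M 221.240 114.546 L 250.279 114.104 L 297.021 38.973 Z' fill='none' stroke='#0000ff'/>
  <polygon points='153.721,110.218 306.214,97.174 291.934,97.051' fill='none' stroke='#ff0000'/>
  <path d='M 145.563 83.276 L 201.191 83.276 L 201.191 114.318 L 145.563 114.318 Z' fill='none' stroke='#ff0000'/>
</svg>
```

viewBox `0 0 322.203 186.576` with mm width/height → 1 unit = 1 mm. Flip: y_m = 186.576 − y_svg.

**Shape 1** — `<path>` closed polygon, stroke `#0000ff` → engrave (S306, F2820). Machine vertices: (221.240,72.030) → (250.279,72.472) → (297.021,147.603) → (221.240,72.030). Closed: final G1 returns to the first vertex.

**Shape 2** — `<polygon>` closed polygon, stroke `#ff0000` → score (S536, F1872). Machine vertices: (153.721,76.358) → (306.214,89.402) → (291.934,89.525) → (153.721,76.358). Closed: final G1 returns to the first vertex.

**Shape 3** — `<path>` rectangle, stroke `#ff0000` → score (S536, F1872). Machine vertices: (145.563,103.300) → (201.191,103.300) → (201.191,72.258) → (145.563,72.258) → (145.563,103.300). Closed: final G1 returns to the first vertex.

; LightBurn 1.7.01
; GRBL device profile, absolute coords
G21
G90
G0 X221.240 Y72.030
M3 S306
G1 X250.279 Y72.472 F2820
G1 X297.021 Y147.603
G1 X221.240 Y72.030
M5
G0 X153.721 Y76.358
M3 S536
G1 X306.214 Y89.402 F1872
G1 X291.934 Y89.525
G1 X153.721 Y76.358
M5
G0 X145.563 Y103.300
M3 S536
G1 X201.191 Y103.300 F1872
G1 X201.191 Y72.258
G1 X145.563 Y72.258
G1 X145.563 Y103.300
M5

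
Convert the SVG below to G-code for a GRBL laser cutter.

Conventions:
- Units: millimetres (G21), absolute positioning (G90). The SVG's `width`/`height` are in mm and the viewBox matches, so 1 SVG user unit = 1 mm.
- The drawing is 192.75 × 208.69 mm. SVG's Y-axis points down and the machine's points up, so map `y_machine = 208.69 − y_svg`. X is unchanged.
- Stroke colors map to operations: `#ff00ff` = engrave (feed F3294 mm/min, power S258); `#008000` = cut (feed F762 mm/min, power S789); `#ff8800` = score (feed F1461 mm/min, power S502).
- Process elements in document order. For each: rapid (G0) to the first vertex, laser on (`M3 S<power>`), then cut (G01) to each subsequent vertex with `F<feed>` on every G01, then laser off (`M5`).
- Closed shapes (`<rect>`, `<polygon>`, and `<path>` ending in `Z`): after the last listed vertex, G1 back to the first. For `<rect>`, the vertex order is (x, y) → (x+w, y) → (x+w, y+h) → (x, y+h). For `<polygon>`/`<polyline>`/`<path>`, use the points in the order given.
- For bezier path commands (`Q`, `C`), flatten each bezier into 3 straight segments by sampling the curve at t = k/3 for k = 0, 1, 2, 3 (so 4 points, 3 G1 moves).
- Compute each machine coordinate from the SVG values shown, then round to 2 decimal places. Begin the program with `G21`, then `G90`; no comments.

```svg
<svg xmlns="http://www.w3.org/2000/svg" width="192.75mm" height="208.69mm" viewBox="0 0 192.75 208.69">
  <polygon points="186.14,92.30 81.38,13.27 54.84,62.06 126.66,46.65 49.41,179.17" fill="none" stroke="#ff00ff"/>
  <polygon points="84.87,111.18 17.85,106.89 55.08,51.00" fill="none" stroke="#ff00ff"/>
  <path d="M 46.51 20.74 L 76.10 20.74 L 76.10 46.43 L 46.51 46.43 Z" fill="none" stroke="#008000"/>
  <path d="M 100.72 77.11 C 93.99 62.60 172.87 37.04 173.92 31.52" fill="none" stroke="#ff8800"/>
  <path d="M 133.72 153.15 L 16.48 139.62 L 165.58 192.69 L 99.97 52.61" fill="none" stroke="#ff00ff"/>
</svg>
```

1 u = 1 mm; y_m = 208.69 − y.

[1] `<polygon>` closed polygon, #ff00ff→engrave S258 F3294: (186.14,116.39) → (81.38,195.42) → (54.84,146.63) → (126.66,162.04) → (49.41,29.52) → (186.14,116.39) (closed)

[2] `<polygon>` regular polygon, #ff00ff→engrave S258 F3294: (84.87,97.51) → (17.85,101.80) → (55.08,157.69) → (84.87,97.51) (closed)

[3] `<path>` rectangle, #008000→cut S789 F762: (46.51,187.95) → (76.10,187.95) → (76.10,162.26) → (46.51,162.26) → (46.51,187.95) (closed)

[4] `<path>` cubic bezier, #ff8800→score S502 F1461: (100.72,131.58) → (116.47,148.62) → (152.98,166.12) → (173.92,177.17)

[5] `<path>` open polyline, #ff00ff→engrave S258 F3294: (133.72,55.54) → (16.48,69.07) → (165.58,16.00) → (99.97,156.08)

G21
G90
G0 X186.14 Y116.39
M3 S258
G01 X81.38 Y195.42 F3294
G01 X54.84 Y146.63 F3294
G01 X126.66 Y162.04 F3294
G01 X49.41 Y29.52 F3294
G01 X186.14 Y116.39 F3294
M5
G0 X84.87 Y97.51
M3 S258
G01 X17.85 Y101.80 F3294
G01 X55.08 Y157.69 F3294
G01 X84.87 Y97.51 F3294
M5
G0 X46.51 Y187.95
M3 S789
G01 X76.10 Y187.95 F762
G01 X76.10 Y162.26 F762
G01 X46.51 Y162.26 F762
G01 X46.51 Y187.95 F762
M5
G0 X100.72 Y131.58
M3 S502
G01 X116.47 Y148.62 F1461
G01 X152.98 Y166.12 F1461
G01 X173.92 Y177.17 F1461
M5
G0 X133.72 Y55.54
M3 S258
G01 X16.48 Y69.07 F3294
G01 X165.58 Y16.00 F3294
G01 X99.97 Y156.08 F3294
M5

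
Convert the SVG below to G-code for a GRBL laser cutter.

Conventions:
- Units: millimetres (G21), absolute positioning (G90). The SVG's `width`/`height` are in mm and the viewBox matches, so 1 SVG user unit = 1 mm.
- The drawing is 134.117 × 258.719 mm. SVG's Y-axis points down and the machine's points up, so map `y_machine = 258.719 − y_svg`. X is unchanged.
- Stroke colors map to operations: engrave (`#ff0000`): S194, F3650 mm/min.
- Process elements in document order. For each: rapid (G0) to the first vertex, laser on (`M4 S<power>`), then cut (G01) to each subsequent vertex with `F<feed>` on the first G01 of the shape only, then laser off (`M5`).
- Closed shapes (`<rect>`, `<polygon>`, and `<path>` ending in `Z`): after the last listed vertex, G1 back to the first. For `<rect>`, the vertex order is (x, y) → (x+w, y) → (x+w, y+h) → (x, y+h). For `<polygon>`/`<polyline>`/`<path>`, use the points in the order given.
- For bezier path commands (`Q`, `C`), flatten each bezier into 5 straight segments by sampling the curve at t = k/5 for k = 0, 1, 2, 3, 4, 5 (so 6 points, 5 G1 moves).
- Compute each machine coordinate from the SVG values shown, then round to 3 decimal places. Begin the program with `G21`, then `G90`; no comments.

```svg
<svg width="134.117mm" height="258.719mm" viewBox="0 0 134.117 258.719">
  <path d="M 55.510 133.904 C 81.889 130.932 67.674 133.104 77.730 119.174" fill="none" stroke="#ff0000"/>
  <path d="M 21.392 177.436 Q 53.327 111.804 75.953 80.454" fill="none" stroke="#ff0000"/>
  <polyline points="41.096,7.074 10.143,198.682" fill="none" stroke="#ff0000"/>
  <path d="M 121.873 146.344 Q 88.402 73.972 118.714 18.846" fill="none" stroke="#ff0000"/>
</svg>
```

G21
G90
G0 X55.510 Y124.815
M4 S194
G01 X66.985 Y126.151 F3650
G01 X71.831 Y127.272
G01 X73.162 Y129.198
G01 X74.090 Y132.949
G01 X77.730 Y139.545
M5
G0 X21.392 Y81.283
M4 S194
G01 X33.794 Y106.165 F3650
G01 X45.451 Y128.303
G01 X56.363 Y147.700
G01 X66.530 Y164.354
G01 X75.953 Y178.265
M5
G0 X41.096 Y251.645
M4 S194
G01 X10.143 Y60.037 F3650
M5
G0 X121.873 Y112.375
M4 S194
G01 X111.036 Y140.634 F3650
G01 X105.301 Y167.513
G01 X104.670 Y193.013
G01 X109.141 Y217.133
G01 X118.714 Y239.873
M5

Since the viewBox matches the mm dimensions, user units are millimetres directly. The only transform is the Y-flip y_m = 258.719 − y_svg.

Shape 1 is a cubic bezier drawn with `<path>`. Its stroke #ff0000 means engrave at S194, F3650. After flipping Y the toolpath is (55.510,124.815) → (66.985,126.151) → (71.831,127.272) → (73.162,129.198) → (74.090,132.949) → (77.730,139.545).

Shape 2 is a quadratic bezier drawn with `<path>`. Its stroke #ff0000 means engrave at S194, F3650. After flipping Y the toolpath is (21.392,81.283) → (33.794,106.165) → (45.451,128.303) → (56.363,147.700) → (66.530,164.354) → (75.953,178.265).

Shape 3 is a line segment drawn with `<polyline>`. Its stroke #ff0000 means engrave at S194, F3650. After flipping Y the toolpath is (41.096,251.645) → (10.143,60.037).

Shape 4 is a quadratic bezier drawn with `<path>`. Its stroke #ff0000 means engrave at S194, F3650. After flipping Y the toolpath is (121.873,112.375) → (111.036,140.634) → (105.301,167.513) → (104.670,193.013) → (109.141,217.133) → (118.714,239.873).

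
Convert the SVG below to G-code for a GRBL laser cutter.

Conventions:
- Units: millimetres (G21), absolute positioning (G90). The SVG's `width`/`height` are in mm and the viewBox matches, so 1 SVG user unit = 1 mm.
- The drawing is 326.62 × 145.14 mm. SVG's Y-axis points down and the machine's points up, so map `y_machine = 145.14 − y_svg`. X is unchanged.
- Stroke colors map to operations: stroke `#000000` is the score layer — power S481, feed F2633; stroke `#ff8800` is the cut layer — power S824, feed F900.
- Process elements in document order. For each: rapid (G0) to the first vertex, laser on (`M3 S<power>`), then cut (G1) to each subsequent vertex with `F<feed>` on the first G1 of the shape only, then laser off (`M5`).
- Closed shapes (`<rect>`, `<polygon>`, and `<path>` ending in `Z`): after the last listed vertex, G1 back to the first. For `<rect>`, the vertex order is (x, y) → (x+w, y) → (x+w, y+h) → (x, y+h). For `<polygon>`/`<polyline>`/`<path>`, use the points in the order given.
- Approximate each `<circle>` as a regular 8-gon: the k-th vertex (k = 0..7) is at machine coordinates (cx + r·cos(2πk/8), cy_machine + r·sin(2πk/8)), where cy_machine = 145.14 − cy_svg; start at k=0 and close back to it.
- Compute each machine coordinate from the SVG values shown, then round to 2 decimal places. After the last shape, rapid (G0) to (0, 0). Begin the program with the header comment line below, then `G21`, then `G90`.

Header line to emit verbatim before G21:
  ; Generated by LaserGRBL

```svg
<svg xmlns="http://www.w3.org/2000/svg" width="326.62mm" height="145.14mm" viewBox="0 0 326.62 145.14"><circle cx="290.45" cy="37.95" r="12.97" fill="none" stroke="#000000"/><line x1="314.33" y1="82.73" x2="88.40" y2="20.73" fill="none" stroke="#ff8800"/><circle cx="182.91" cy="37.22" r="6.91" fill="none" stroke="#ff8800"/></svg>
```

viewBox `0 0 326.62 145.14` with mm width/height → 1 unit = 1 mm. Flip: y_m = 145.14 − y_svg.

**Shape 1** — `<circle>` circle, stroke `#000000` → score (S481, F2633). Machine vertices: (303.42,107.19) → (299.62,116.36) → (290.45,120.16) → (281.28,116.36) → (277.48,107.19) → (281.28,98.02) → (290.45,94.22) → (299.62,98.02) → (303.42,107.19). Closed: final G1 returns to the first vertex.

**Shape 2** — `<line>` line segment, stroke `#ff8800` → cut (S824, F900). Machine vertices: (314.33,62.41) → (88.40,124.41). Open path.

**Shape 3** — `<circle>` circle, stroke `#ff8800` → cut (S824, F900). Machine vertices: (189.82,107.92) → (187.80,112.81) → (182.91,114.83) → (178.02,112.81) → (176.00,107.92) → (178.02,103.03) → (182.91,101.01) → (187.80,103.03) → (189.82,107.92). Closed: final G1 returns to the first vertex.

; Generated by LaserGRBL
G21
G90
G0 X303.42 Y107.19
M3 S481
G1 X299.62 Y116.36 F2633
G1 X290.45 Y120.16
G1 X281.28 Y116.36
G1 X277.48 Y107.19
G1 X281.28 Y98.02
G1 X290.45 Y94.22
G1 X299.62 Y98.02
G1 X303.42 Y107.19
M5
G0 X314.33 Y62.41
M3 S824
G1 X88.40 Y124.41 F900
M5
G0 X189.82 Y107.92
M3 S824
G1 X187.80 Y112.81 F900
G1 X182.91 Y114.83
G1 X178.02 Y112.81
G1 X176.00 Y107.92
G1 X178.02 Y103.03
G1 X182.91 Y101.01
G1 X187.80 Y103.03
G1 X189.82 Y107.92
M5
G0 X0.00 Y0.00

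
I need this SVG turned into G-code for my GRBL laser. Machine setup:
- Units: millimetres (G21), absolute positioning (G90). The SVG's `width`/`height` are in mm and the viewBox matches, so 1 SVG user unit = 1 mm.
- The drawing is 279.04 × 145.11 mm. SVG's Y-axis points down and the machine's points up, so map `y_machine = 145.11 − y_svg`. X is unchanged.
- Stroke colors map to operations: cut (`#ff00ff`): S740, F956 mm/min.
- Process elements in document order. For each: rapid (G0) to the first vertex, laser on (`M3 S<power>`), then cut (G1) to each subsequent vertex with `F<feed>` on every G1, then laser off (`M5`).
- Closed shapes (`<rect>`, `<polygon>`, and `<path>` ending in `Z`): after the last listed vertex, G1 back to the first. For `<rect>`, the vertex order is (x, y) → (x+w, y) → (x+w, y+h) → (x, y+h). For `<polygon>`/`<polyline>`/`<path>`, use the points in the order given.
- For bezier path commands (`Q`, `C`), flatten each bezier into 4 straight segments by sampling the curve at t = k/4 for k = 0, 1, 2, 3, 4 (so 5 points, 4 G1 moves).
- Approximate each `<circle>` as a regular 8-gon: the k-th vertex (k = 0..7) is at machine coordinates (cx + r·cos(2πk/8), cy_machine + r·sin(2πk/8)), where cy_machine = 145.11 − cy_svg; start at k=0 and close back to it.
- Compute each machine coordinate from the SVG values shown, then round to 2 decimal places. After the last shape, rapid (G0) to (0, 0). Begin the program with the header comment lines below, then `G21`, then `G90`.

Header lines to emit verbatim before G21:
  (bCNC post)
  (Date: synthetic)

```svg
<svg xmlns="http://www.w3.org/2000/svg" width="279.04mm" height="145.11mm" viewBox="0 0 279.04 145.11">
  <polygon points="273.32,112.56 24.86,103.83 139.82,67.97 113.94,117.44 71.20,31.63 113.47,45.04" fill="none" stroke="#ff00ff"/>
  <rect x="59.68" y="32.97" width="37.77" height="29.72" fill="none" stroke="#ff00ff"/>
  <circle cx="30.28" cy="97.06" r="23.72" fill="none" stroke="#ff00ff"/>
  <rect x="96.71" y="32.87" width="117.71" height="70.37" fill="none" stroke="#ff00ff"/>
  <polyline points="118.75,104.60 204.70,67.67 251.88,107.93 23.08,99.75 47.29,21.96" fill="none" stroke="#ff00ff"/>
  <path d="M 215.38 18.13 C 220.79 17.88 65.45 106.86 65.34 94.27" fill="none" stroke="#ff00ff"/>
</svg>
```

Since the viewBox matches the mm dimensions, user units are millimetres directly. The only transform is the Y-flip y_m = 145.11 − y_svg.

Shape 1 is a closed polygon drawn with `<polygon>`. Its stroke #ff00ff means cut at S740, F956. After flipping Y the toolpath is (273.32,32.55) → (24.86,41.28) → (139.82,77.14) → (113.94,27.67) → (71.20,113.48) → (113.47,100.07) → (273.32,32.55), returning to the start.

Shape 2 is a rectangle drawn with `<rect>`. Its stroke #ff00ff means cut at S740, F956. After flipping Y the toolpath is (59.68,112.14) → (97.45,112.14) → (97.45,82.42) → (59.68,82.42) → (59.68,112.14), returning to the start.

Shape 3 is a circle drawn with `<circle>`. Its stroke #ff00ff means cut at S740, F956. After flipping Y the toolpath is (54.00,48.05) → (47.05,64.82) → (30.28,71.77) → (13.51,64.82) → (6.56,48.05) → (13.51,31.28) → (30.28,24.33) → (47.05,31.28) → (54.00,48.05), returning to the start.

Shape 4 is a rectangle drawn with `<rect>`. Its stroke #ff00ff means cut at S740, F956. After flipping Y the toolpath is (96.71,112.24) → (214.42,112.24) → (214.42,41.87) → (96.71,41.87) → (96.71,112.24), returning to the start.

Shape 5 is a open polyline drawn with `<polyline>`. Its stroke #ff00ff means cut at S740, F956. After flipping Y the toolpath is (118.75,40.51) → (204.70,77.44) → (251.88,37.18) → (23.08,45.36) → (47.29,123.15).

Shape 6 is a cubic bezier drawn with `<path>`. Its stroke #ff00ff means cut at S740, F956. After flipping Y the toolpath is (215.38,126.98) → (194.23,113.42) → (142.43,84.28) → (89.59,57.46) → (65.34,50.84).

(bCNC post)
(Date: synthetic)
G21
G90
G0 X273.32 Y32.55
M3 S740
G1 X24.86 Y41.28 F956
G1 X139.82 Y77.14 F956
G1 X113.94 Y27.67 F956
G1 X71.20 Y113.48 F956
G1 X113.47 Y100.07 F956
G1 X273.32 Y32.55 F956
M5
G0 X59.68 Y112.14
M3 S740
G1 X97.45 Y112.14 F956
G1 X97.45 Y82.42 F956
G1 X59.68 Y82.42 F956
G1 X59.68 Y112.14 F956
M5
G0 X54.00 Y48.05
M3 S740
G1 X47.05 Y64.82 F956
G1 X30.28 Y71.77 F956
G1 X13.51 Y64.82 F956
G1 X6.56 Y48.05 F956
G1 X13.51 Y31.28 F956
G1 X30.28 Y24.33 F956
G1 X47.05 Y31.28 F956
G1 X54.00 Y48.05 F956
M5
G0 X96.71 Y112.24
M3 S740
G1 X214.42 Y112.24 F956
G1 X214.42 Y41.87 F956
G1 X96.71 Y41.87 F956
G1 X96.71 Y112.24 F956
M5
G0 X118.75 Y40.51
M3 S740
G1 X204.70 Y77.44 F956
G1 X251.88 Y37.18 F956
G1 X23.08 Y45.36 F956
G1 X47.29 Y123.15 F956
M5
G0 X215.38 Y126.98
M3 S740
G1 X194.23 Y113.42 F956
G1 X142.43 Y84.28 F956
G1 X89.59 Y57.46 F956
G1 X65.34 Y50.84 F956
M5
G0 X0.00 Y0.00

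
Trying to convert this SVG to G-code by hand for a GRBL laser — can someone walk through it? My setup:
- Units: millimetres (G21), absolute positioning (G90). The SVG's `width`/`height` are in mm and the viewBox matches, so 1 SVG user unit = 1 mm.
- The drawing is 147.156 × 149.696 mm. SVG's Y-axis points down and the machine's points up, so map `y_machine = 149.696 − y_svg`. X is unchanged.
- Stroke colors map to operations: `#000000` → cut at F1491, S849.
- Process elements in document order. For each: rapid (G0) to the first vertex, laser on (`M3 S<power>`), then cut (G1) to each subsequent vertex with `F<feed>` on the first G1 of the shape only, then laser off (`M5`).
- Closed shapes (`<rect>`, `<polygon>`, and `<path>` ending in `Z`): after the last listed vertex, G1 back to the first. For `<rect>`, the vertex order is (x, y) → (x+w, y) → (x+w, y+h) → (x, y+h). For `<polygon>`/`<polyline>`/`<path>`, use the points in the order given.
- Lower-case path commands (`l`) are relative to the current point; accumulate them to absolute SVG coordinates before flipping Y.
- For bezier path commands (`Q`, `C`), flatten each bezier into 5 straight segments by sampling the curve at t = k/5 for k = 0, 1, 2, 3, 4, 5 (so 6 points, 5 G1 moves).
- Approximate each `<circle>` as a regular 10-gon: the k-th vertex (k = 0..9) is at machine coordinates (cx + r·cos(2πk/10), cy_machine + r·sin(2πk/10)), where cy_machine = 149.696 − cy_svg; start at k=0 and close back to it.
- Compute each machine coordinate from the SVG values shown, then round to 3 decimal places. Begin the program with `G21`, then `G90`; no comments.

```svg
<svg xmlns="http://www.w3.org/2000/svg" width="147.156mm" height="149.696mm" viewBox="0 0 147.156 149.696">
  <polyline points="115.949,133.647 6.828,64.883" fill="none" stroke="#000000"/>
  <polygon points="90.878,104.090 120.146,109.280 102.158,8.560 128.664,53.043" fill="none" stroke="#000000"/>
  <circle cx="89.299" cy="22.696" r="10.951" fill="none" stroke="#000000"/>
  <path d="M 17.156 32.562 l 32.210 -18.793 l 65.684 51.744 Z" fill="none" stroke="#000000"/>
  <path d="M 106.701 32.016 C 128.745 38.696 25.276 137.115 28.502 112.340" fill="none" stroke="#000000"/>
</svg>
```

G21
G90
G0 X115.949 Y16.049
M3 S849
G1 X6.828 Y84.813 F1491
M5
G0 X90.878 Y45.606
M3 S849
G1 X120.146 Y40.416 F1491
G1 X102.158 Y141.136
G1 X128.664 Y96.653
G1 X90.878 Y45.606
M5
G0 X100.250 Y127.000
M3 S849
G1 X98.159 Y133.437 F1491
G1 X92.683 Y137.415
G1 X85.915 Y137.415
G1 X80.439 Y133.437
G1 X78.348 Y127.000
G1 X80.439 Y120.563
G1 X85.915 Y116.585
G1 X92.683 Y116.585
G1 X98.159 Y120.563
G1 X100.250 Y127.000
M5
G0 X17.156 Y117.134
M3 S849
G1 X49.366 Y135.927 F1491
G1 X115.050 Y84.183
G1 X17.156 Y117.134
M5
G0 X106.701 Y117.680
M3 S849
G1 X106.724 Y104.383 F1491
G1 X87.769 Y79.385
G1 X60.983 Y53.003
G1 X37.512 Y35.555
G1 X28.502 Y37.356
M5

viewBox `0 0 147.156 149.696` with mm width/height → 1 unit = 1 mm. Flip: y_m = 149.696 − y_svg.

**Shape 1** — `<polyline>` line segment, stroke `#000000` → cut (S849, F1491). Machine vertices: (115.949,16.049) → (6.828,84.813). Open path.

**Shape 2** — `<polygon>` closed polygon, stroke `#000000` → cut (S849, F1491). Machine vertices: (90.878,45.606) → (120.146,40.416) → (102.158,141.136) → (128.664,96.653) → (90.878,45.606). Closed: final G1 returns to the first vertex.

**Shape 3** — `<circle>` circle, stroke `#000000` → cut (S849, F1491). Machine vertices: (100.250,127.000) → (98.159,133.437) → (92.683,137.415) → (85.915,137.415) → (80.439,133.437) → (78.348,127.000) → (80.439,120.563) → (85.915,116.585) → (92.683,116.585) → (98.159,120.563) → (100.250,127.000). Closed: final G1 returns to the first vertex.

**Shape 4** — `<path>` closed polygon, stroke `#000000` → cut (S849, F1491). Machine vertices: (17.156,117.134) → (49.366,135.927) → (115.050,84.183) → (17.156,117.134). Closed: final G1 returns to the first vertex.

**Shape 5** — `<path>` cubic bezier, stroke `#000000` → cut (S849, F1491). Control points (SVG): P0=(106.701,32.016), P1=(128.745,38.696), P2=(25.276,137.115), P3=(28.502,112.340); sampled at t=k/5. Machine vertices: (106.701,117.680) → (106.724,104.383) → (87.769,79.385) → (60.983,53.003) → (37.512,35.555) → (28.502,37.356). Open path.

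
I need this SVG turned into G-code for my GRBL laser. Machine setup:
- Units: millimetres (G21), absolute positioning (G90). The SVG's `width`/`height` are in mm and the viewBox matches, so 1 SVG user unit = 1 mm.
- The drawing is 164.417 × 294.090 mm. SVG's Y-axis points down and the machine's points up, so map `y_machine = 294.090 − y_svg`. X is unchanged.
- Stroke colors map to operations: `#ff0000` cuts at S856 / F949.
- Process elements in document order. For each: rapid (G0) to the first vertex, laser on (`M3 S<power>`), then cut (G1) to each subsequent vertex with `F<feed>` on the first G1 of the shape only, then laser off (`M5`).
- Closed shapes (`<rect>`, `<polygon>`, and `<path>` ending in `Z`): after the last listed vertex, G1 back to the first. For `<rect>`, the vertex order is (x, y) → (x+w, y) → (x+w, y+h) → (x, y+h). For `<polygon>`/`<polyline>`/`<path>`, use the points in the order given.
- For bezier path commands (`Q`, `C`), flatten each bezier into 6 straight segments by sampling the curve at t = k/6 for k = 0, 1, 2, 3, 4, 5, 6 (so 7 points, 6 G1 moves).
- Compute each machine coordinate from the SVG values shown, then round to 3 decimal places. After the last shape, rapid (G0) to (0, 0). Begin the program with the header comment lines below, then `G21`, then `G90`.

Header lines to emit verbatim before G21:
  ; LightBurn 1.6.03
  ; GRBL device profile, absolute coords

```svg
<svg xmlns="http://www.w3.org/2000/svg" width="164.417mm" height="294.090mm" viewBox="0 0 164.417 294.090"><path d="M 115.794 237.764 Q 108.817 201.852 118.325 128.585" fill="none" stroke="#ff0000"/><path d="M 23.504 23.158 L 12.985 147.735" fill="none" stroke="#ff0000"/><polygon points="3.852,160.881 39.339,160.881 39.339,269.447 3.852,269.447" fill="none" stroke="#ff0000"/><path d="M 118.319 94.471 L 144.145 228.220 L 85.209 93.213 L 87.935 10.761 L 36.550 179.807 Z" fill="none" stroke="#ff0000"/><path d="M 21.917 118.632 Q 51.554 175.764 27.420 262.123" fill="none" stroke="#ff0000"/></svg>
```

; LightBurn 1.6.03
; GRBL device profile, absolute coords
G21
G90
G0 X115.794 Y56.326
M3 S856
G1 X113.926 Y69.334 F949
G1 X112.974 Y84.418
G1 X112.938 Y101.577
G1 X113.818 Y120.811
G1 X115.614 Y142.120
G1 X118.325 Y165.505
M5
G0 X23.504 Y270.932
M3 S856
G1 X12.985 Y146.355 F949
M5
G0 X3.852 Y133.209
M3 S856
G1 X39.339 Y133.209 F949
G1 X39.339 Y24.643
G1 X3.852 Y24.643
G1 X3.852 Y133.209
M5
G0 X118.319 Y199.619
M3 S856
G1 X144.145 Y65.870 F949
G1 X85.209 Y200.877
G1 X87.935 Y283.329
G1 X36.550 Y114.283
G1 X118.319 Y199.619
M5
G0 X21.917 Y175.458
M3 S856
G1 X30.302 Y155.602 F949
G1 X35.700 Y134.123
G1 X38.111 Y111.019
G1 X37.535 Y86.292
G1 X33.971 Y59.941
G1 X27.420 Y31.967
M5
G0 X0.000 Y0.000

1 u = 1 mm; y_m = 294.090 − y.

[1] `<path>` quadratic bezier, #ff0000→cut S856 F949: (115.794,56.326) → (113.926,69.334) → (112.974,84.418) → (112.938,101.577) → (113.818,120.811) → (115.614,142.120) → (118.325,165.505)

[2] `<path>` line segment, #ff0000→cut S856 F949: (23.504,270.932) → (12.985,146.355)

[3] `<polygon>` rectangle, #ff0000→cut S856 F949: (3.852,133.209) → (39.339,133.209) → (39.339,24.643) → (3.852,24.643) → (3.852,133.209) (closed)

[4] `<path>` closed polygon, #ff0000→cut S856 F949: (118.319,199.619) → (144.145,65.870) → (85.209,200.877) → (87.935,283.329) → (36.550,114.283) → (118.319,199.619) (closed)

[5] `<path>` quadratic bezier, #ff0000→cut S856 F949: (21.917,175.458) → (30.302,155.602) → (35.700,134.123) → (38.111,111.019) → (37.535,86.292) → (33.971,59.941) → (27.420,31.967)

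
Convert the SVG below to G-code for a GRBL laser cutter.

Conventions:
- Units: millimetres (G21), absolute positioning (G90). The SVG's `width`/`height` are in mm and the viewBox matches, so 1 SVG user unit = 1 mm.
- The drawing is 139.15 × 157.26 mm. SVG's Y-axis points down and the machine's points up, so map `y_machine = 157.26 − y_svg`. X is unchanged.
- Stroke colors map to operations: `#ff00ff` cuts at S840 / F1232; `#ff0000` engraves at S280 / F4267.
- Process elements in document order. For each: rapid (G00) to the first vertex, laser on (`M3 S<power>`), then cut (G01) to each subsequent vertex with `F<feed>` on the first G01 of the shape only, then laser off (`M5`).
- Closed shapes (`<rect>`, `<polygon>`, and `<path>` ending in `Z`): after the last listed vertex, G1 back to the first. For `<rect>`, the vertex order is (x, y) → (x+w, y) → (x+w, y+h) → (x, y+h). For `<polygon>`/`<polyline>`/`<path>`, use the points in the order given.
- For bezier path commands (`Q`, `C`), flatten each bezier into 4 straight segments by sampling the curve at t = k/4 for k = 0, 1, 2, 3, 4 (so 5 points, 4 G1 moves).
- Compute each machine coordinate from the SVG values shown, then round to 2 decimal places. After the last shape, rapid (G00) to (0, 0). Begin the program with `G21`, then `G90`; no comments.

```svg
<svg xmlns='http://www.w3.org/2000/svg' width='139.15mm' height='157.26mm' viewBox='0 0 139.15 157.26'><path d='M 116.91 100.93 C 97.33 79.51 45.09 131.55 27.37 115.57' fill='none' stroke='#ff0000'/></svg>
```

G21
G90
G00 X116.91 Y56.33
M3 S280
G01 X97.15 Y60.83 F4267
G01 X71.44 Y51.05
G01 X46.08 Y40.25
G01 X27.37 Y41.69
M5
G00 X0.00 Y0.00

1 u = 1 mm; y_m = 157.26 − y.

[1] `<path>` cubic bezier, #ff0000→engrave S280 F4267: (116.91,56.33) → (97.15,60.83) → (71.44,51.05) → (46.08,40.25) → (27.37,41.69)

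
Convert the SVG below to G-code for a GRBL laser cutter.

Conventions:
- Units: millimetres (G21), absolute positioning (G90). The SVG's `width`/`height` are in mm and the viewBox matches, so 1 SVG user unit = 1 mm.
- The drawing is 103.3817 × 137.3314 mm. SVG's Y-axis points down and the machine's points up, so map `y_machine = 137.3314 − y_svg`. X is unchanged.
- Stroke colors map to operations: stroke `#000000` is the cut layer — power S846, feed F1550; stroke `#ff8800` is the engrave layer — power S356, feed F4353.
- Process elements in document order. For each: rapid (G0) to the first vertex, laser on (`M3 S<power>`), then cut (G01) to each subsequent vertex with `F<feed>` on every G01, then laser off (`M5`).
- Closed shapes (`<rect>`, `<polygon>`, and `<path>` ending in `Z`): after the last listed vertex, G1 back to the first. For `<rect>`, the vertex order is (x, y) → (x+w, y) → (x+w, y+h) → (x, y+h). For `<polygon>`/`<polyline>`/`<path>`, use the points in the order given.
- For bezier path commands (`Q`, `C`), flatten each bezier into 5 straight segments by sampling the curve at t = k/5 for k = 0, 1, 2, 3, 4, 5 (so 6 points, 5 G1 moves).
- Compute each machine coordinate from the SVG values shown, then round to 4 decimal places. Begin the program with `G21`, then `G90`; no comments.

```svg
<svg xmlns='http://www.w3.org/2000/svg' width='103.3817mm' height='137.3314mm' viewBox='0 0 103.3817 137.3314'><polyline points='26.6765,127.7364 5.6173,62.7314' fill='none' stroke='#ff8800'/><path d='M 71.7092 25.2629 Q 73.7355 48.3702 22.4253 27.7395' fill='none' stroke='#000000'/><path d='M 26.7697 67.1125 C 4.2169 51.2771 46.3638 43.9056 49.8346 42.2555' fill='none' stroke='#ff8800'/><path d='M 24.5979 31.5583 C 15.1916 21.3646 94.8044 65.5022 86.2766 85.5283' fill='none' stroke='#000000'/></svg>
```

G21
G90
G0 X26.6765 Y9.5950
M3 S356
G01 X5.6173 Y74.6000 F4353
M5
G0 X71.7092 Y112.0685
M3 S846
G01 X70.3863 Y104.5751 F1550
G01 X64.7964 Y100.5807 F1550
G01 X54.9396 Y100.0854 F1550
G01 X40.8159 Y103.0891 F1550
G01 X22.4253 Y109.5919 F1550
M5
G0 X26.7697 Y70.2189
M3 S356
G01 X20.1750 Y78.7264 F4353
G01 X24.1461 Y85.3342 F4353
G01 X33.7212 Y90.1740 F4353
G01 X43.9380 Y93.3773 F4353
G01 X49.8346 Y95.0759 F4353
M5
G0 X24.5979 Y105.7731
M3 S846
G01 X28.2191 Y105.9971 F1550
G01 X44.7013 Y96.9469 F1550
G01 X65.5407 Y82.3876 F1550
G01 X82.2337 Y66.0846 F1550
G01 X86.2766 Y51.8031 F1550
M5

Since the viewBox matches the mm dimensions, user units are millimetres directly. The only transform is the Y-flip y_m = 137.3314 − y_svg.

Shape 1 is a line segment drawn with `<polyline>`. Its stroke #ff8800 means engrave at S356, F4353. After flipping Y the toolpath is (26.6765,9.5950) → (5.6173,74.6000).

Shape 2 is a quadratic bezier drawn with `<path>`. Its stroke #000000 means cut at S846, F1550. After flipping Y the toolpath is (71.7092,112.0685) → (70.3863,104.5751) → (64.7964,100.5807) → (54.9396,100.0854) → (40.8159,103.0891) → (22.4253,109.5919).

Shape 3 is a cubic bezier drawn with `<path>`. Its stroke #ff8800 means engrave at S356, F4353. After flipping Y the toolpath is (26.7697,70.2189) → (20.1750,78.7264) → (24.1461,85.3342) → (33.7212,90.1740) → (43.9380,93.3773) → (49.8346,95.0759).

Shape 4 is a cubic bezier drawn with `<path>`. Its stroke #000000 means cut at S846, F1550. After flipping Y the toolpath is (24.5979,105.7731) → (28.2191,105.9971) → (44.7013,96.9469) → (65.5407,82.3876) → (82.2337,66.0846) → (86.2766,51.8031).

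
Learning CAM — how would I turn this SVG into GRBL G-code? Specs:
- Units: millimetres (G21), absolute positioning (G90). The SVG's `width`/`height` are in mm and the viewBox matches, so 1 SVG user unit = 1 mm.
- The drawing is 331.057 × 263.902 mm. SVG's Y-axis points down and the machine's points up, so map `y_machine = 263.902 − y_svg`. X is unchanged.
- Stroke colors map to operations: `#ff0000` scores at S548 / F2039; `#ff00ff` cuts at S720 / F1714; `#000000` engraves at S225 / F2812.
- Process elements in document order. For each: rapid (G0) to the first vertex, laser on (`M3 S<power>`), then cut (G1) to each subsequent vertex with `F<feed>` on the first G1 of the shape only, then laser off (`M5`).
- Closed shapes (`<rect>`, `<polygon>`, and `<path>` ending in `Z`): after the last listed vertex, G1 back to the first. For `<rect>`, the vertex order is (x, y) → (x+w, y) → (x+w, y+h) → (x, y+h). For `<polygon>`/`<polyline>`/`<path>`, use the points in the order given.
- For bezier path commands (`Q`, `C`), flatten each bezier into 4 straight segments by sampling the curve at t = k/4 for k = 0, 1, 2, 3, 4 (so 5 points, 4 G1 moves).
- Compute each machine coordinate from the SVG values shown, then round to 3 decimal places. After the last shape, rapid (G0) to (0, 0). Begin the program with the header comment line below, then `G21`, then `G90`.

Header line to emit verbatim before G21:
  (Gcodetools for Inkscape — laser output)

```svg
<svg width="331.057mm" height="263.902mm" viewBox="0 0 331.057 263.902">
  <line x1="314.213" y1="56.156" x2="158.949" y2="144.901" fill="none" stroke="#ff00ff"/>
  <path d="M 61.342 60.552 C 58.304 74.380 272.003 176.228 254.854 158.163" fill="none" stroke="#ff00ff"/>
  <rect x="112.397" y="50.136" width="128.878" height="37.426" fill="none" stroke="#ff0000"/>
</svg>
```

(Gcodetools for Inkscape — laser output)
G21
G90
G0 X314.213 Y207.746
M3 S720
G1 X158.949 Y119.001 F1714
M5
G0 X61.342 Y203.350
M3 S720
G1 X92.708 Y179.724 F1714
G1 X163.390 Y142.585
G1 X231.425 Y111.425
G1 X254.854 Y105.739
M5
G0 X112.397 Y213.766
M3 S548
G1 X241.275 Y213.766 F2039
G1 X241.275 Y176.340
G1 X112.397 Y176.340
G1 X112.397 Y213.766
M5
G0 X0.000 Y0.000

Since the viewBox matches the mm dimensions, user units are millimetres directly. The only transform is the Y-flip y_m = 263.902 − y_svg.

Shape 1 is a line segment drawn with `<line>`. Its stroke #ff00ff means cut at S720, F1714. After flipping Y the toolpath is (314.213,207.746) → (158.949,119.001).

Shape 2 is a cubic bezier drawn with `<path>`. Its stroke #ff00ff means cut at S720, F1714. After flipping Y the toolpath is (61.342,203.350) → (92.708,179.724) → (163.390,142.585) → (231.425,111.425) → (254.854,105.739).

Shape 3 is a rectangle drawn with `<rect>`. Its stroke #ff0000 means score at S548, F2039. After flipping Y the toolpath is (112.397,213.766) → (241.275,213.766) → (241.275,176.340) → (112.397,176.340) → (112.397,213.766), returning to the start.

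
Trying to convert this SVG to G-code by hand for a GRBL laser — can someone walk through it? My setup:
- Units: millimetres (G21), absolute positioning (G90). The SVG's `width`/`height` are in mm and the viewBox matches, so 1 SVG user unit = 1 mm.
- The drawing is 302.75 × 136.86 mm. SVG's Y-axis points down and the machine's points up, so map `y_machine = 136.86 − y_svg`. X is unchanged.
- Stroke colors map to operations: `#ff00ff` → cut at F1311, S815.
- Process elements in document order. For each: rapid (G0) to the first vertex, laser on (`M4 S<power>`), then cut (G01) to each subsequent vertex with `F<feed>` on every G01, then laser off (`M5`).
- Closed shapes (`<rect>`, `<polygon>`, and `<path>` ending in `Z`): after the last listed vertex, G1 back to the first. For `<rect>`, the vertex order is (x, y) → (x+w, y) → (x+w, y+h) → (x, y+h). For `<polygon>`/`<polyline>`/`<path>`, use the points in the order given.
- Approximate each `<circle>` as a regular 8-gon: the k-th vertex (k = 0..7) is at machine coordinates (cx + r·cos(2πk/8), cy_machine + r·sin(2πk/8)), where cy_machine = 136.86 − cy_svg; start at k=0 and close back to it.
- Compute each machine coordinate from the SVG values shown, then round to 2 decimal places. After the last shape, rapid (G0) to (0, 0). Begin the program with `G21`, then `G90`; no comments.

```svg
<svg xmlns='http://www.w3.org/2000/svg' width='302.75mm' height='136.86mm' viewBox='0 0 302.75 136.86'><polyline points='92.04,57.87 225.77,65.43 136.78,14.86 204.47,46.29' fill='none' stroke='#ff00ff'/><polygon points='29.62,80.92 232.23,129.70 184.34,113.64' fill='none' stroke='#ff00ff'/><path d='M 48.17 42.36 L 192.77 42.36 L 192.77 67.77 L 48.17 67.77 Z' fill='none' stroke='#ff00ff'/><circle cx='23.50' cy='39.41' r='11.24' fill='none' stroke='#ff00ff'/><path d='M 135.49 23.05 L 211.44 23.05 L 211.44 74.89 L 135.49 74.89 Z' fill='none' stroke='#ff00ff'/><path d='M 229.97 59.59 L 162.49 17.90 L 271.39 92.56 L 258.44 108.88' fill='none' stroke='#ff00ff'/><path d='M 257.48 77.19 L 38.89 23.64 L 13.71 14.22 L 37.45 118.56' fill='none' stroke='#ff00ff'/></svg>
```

G21
G90
G0 X92.04 Y78.99
M4 S815
G01 X225.77 Y71.43 F1311
G01 X136.78 Y122.00 F1311
G01 X204.47 Y90.57 F1311
M5
G0 X29.62 Y55.94
M4 S815
G01 X232.23 Y7.16 F1311
G01 X184.34 Y23.22 F1311
G01 X29.62 Y55.94 F1311
M5
G0 X48.17 Y94.50
M4 S815
G01 X192.77 Y94.50 F1311
G01 X192.77 Y69.09 F1311
G01 X48.17 Y69.09 F1311
G01 X48.17 Y94.50 F1311
M5
G0 X34.74 Y97.45
M4 S815
G01 X31.45 Y105.40 F1311
G01 X23.50 Y108.69 F1311
G01 X15.55 Y105.40 F1311
G01 X12.26 Y97.45 F1311
G01 X15.55 Y89.50 F1311
G01 X23.50 Y86.21 F1311
G01 X31.45 Y89.50 F1311
G01 X34.74 Y97.45 F1311
M5
G0 X135.49 Y113.81
M4 S815
G01 X211.44 Y113.81 F1311
G01 X211.44 Y61.97 F1311
G01 X135.49 Y61.97 F1311
G01 X135.49 Y113.81 F1311
M5
G0 X229.97 Y77.27
M4 S815
G01 X162.49 Y118.96 F1311
G01 X271.39 Y44.30 F1311
G01 X258.44 Y27.98 F1311
M5
G0 X257.48 Y59.67
M4 S815
G01 X38.89 Y113.22 F1311
G01 X13.71 Y122.64 F1311
G01 X37.45 Y18.30 F1311
M5
G0 X0.00 Y0.00

viewBox `0 0 302.75 136.86` with mm width/height → 1 unit = 1 mm. Flip: y_m = 136.86 − y_svg.

**Shape 1** — `<polyline>` open polyline, stroke `#ff00ff` → cut (S815, F1311). Machine vertices: (92.04,78.99) → (225.77,71.43) → (136.78,122.00) → (204.47,90.57). Open path.

**Shape 2** — `<polygon>` closed polygon, stroke `#ff00ff` → cut (S815, F1311). Machine vertices: (29.62,55.94) → (232.23,7.16) → (184.34,23.22) → (29.62,55.94). Closed: final G1 returns to the first vertex.

**Shape 3** — `<path>` rectangle, stroke `#ff00ff` → cut (S815, F1311). Machine vertices: (48.17,94.50) → (192.77,94.50) → (192.77,69.09) → (48.17,69.09) → (48.17,94.50). Closed: final G1 returns to the first vertex.

**Shape 4** — `<circle>` circle, stroke `#ff00ff` → cut (S815, F1311). Machine vertices: (34.74,97.45) → (31.45,105.40) → (23.50,108.69) → (15.55,105.40) → (12.26,97.45) → (15.55,89.50) → (23.50,86.21) → (31.45,89.50) → (34.74,97.45). Closed: final G1 returns to the first vertex.

**Shape 5** — `<path>` rectangle, stroke `#ff00ff` → cut (S815, F1311). Machine vertices: (135.49,113.81) → (211.44,113.81) → (211.44,61.97) → (135.49,61.97) → (135.49,113.81). Closed: final G1 returns to the first vertex.

**Shape 6** — `<path>` open polyline, stroke `#ff00ff` → cut (S815, F1311). Machine vertices: (229.97,77.27) → (162.49,118.96) → (271.39,44.30) → (258.44,27.98). Open path.

**Shape 7** — `<path>` open polyline, stroke `#ff00ff` → cut (S815, F1311). Machine vertices: (257.48,59.67) → (38.89,113.22) → (13.71,122.64) → (37.45,18.30). Open path.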